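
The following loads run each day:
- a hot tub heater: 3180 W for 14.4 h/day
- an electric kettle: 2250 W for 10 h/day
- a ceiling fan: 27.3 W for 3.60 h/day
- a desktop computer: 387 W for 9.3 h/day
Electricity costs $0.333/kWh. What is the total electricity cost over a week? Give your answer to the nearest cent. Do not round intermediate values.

$167.81

hot tub heater: 3180 W × 14.4 h × 7 d = 320,544 Wh = 320.5 kWh
electric kettle: 2250 W × 10 h × 7 d = 157,500 Wh = 157.5 kWh
ceiling fan: 27.3 W × 3.60 h × 7 d = 688 Wh = 0.688 kWh
desktop computer: 387 W × 9.3 h × 7 d = 25,194 Wh = 25.19 kWh
Total energy = 320.5 + 157.5 + 0.688 + 25.19 = 503.9 kWh
Cost = 503.9 kWh × $0.333 = $167.81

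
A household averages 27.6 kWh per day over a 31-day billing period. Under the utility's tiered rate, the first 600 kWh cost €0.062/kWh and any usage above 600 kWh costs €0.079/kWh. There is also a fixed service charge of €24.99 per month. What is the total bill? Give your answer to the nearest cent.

€82.38

Usage = 27.6 kWh/day × 31 days = 855.6 kWh
First 600 kWh × €0.062 = €37.20
Remaining 255.6 kWh × €0.079 = €20.19
Energy charge = €57.39; + service €24.99 = €82.38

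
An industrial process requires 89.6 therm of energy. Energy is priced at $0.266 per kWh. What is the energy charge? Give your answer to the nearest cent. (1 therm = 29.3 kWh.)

89.6 therm × (29.3 kWh/therm) = 2,625 kWh
Cost = 2,625 kWh × $0.266/kWh = $698.32

$698.32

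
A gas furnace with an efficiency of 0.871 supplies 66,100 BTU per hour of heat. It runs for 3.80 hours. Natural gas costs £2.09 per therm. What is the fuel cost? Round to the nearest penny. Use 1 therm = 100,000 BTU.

£6.03

Heat delivered = 66,100 BTU/h × 3.80 h = 251,180 BTU
Gas input = 251,180 / 0.871 = 288,381 BTU
= 288,381 / 100,000 = 2.884 therm
Cost = 2.884 × £2.09/therm = £6.03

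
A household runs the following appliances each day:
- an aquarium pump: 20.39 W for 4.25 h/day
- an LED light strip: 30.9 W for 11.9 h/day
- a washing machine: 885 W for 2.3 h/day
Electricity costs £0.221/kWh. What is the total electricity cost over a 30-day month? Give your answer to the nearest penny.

£16.51

aquarium pump: 20.39 W × 4.25 h × 30 d = 2,600 Wh = 2.6 kWh
LED light strip: 30.9 W × 11.9 h × 30 d = 11,031 Wh = 11.03 kWh
washing machine: 885 W × 2.3 h × 30 d = 61,065 Wh = 61.06 kWh
Total energy = 2.6 + 11.03 + 61.06 = 74.7 kWh
Cost = 74.7 kWh × £0.221 = £16.51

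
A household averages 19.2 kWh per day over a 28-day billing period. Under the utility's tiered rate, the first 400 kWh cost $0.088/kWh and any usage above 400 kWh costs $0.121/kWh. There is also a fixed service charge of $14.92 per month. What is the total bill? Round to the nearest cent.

$66.77

Usage = 19.2 kWh/day × 28 days = 537.6 kWh
First 400 kWh × $0.088 = $35.20
Remaining 137.6 kWh × $0.121 = $16.65
Energy charge = $51.85; + service $14.92 = $66.77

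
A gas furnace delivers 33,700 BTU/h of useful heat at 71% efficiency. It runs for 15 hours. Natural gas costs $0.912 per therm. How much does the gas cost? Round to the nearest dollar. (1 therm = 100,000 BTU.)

Heat delivered = 33,700 BTU/h × 15 h = 505,500 BTU
Gas input = 505,500 / 0.71 = 711,972 BTU
= 711,972 / 100,000 = 7.12 therm
Cost = 7.12 × $0.912/therm = $6.49 ≈ $6

$6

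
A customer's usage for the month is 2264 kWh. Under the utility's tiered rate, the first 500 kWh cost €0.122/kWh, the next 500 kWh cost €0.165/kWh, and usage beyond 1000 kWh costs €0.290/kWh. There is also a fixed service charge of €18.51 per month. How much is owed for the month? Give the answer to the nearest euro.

First 500 kWh × €0.122 = €61.00
Next 500 kWh × €0.165 = €82.50
Remaining 1264 kWh × €0.290 = €366.56
Energy charge = €510.06; + service €18.51 = €528.57 ≈ €529

€529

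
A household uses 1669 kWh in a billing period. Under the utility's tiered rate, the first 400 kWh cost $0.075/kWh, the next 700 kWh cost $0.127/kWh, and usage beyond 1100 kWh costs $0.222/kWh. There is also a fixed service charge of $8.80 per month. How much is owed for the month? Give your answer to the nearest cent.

$254.02

First 400 kWh × $0.075 = $30.00
Next 700 kWh × $0.127 = $88.90
Remaining 569 kWh × $0.222 = $126.32
Energy charge = $245.22; + service $8.80 = $254.02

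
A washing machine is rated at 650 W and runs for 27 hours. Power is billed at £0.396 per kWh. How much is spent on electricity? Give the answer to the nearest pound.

£7

Energy = 650 W × 27 h = 17,550 Wh = 17.55 kWh
Cost = 17.55 kWh × £0.396/kWh = £6.95 ≈ £7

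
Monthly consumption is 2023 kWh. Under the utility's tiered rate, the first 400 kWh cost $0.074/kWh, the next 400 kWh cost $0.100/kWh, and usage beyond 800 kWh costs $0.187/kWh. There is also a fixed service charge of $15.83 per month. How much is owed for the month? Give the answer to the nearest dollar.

First 400 kWh × $0.074 = $29.60
Next 400 kWh × $0.100 = $40.00
Remaining 1223 kWh × $0.187 = $228.70
Energy charge = $298.30; + service $15.83 = $314.13 ≈ $314

$314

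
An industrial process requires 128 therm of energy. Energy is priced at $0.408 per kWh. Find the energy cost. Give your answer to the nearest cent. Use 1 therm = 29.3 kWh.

$1530.16

128 therm × (29.3 kWh/therm) = 3,750 kWh
Cost = 3,750 kWh × $0.408/kWh = $1,530.16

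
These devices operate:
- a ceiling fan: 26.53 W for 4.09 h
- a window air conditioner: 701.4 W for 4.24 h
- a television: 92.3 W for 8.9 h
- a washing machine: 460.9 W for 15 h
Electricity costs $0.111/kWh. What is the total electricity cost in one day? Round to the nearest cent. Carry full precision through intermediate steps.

$1.20

ceiling fan: 26.53 W × 4.09 h = 109 Wh = 0.1085 kWh
window air conditioner: 701.4 W × 4.24 h = 2,974 Wh = 2.974 kWh
television: 92.3 W × 8.9 h = 821 Wh = 0.8215 kWh
washing machine: 460.9 W × 15 h = 6,914 Wh = 6.913 kWh
Total energy = 0.1085 + 2.974 + 0.8215 + 6.913 = 10.82 kWh
Cost = 10.82 kWh × $0.111 = $1.20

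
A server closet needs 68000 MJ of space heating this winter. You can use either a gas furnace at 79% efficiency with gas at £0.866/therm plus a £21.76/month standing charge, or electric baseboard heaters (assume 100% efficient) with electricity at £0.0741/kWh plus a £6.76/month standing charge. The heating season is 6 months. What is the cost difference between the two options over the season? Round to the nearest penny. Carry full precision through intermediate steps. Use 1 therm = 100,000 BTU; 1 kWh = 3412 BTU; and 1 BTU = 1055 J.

£603.24

Heat load = 68000 MJ = 68,000,000,000 J / 1055 = 64,454,976 BTU
Gas: input = 64,454,976 / 0.79 = 81,588,578 BTU = 815.9 therm → 815.9 × £0.866 = £706.56; + 6 × £21.76 standing = £837.12
Electric: 64,454,976 BTU / 3412 = 18,890 kWh → × £0.0741 = £1,399.80; + 6 × £6.76 standing = £1,440.36
Difference = |£837.12 − £1,440.36| = £603.24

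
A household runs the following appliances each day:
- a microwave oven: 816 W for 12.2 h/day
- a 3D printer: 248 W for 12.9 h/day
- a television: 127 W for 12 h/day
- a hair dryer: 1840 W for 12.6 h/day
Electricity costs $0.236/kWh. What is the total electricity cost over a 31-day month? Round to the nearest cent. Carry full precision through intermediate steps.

microwave oven: 816 W × 12.2 h × 31 d = 308,611 Wh = 308.6 kWh
3D printer: 248 W × 12.9 h × 31 d = 99,175 Wh = 99.18 kWh
television: 127 W × 12 h × 31 d = 47,244 Wh = 47.24 kWh
hair dryer: 1840 W × 12.6 h × 31 d = 718,704 Wh = 718.7 kWh
Total energy = 308.6 + 99.18 + 47.24 + 718.7 = 1,174 kWh
Cost = 1,174 kWh × $0.236 = $277.00

$277.00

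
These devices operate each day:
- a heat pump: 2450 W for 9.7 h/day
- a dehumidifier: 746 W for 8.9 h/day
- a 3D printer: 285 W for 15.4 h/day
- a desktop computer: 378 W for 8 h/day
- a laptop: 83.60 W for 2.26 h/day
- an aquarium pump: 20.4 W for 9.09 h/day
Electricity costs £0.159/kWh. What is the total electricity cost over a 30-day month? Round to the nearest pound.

£182

heat pump: 2450 W × 9.7 h × 30 d = 712,950 Wh = 713 kWh
dehumidifier: 746 W × 8.9 h × 30 d = 199,182 Wh = 199.2 kWh
3D printer: 285 W × 15.4 h × 30 d = 131,670 Wh = 131.7 kWh
desktop computer: 378 W × 8 h × 30 d = 90,720 Wh = 90.72 kWh
laptop: 83.60 W × 2.26 h × 30 d = 5,668 Wh = 5.668 kWh
aquarium pump: 20.4 W × 9.09 h × 30 d = 5,563 Wh = 5.563 kWh
Total energy = 713 + 199.2 + 131.7 + 90.72 + 5.668 + 5.563 = 1,146 kWh
Cost = 1,146 kWh × £0.159 = £182.17 ≈ £182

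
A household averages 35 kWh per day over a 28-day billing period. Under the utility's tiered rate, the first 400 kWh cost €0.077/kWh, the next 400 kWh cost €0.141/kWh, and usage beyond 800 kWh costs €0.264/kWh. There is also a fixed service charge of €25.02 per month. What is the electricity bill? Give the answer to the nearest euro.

€160

Usage = 35 kWh/day × 28 days = 980 kWh
First 400 kWh × €0.077 = €30.80
Next 400 kWh × €0.141 = €56.40
Remaining 180 kWh × €0.264 = €47.52
Energy charge = €134.72; + service €25.02 = €159.74 ≈ €160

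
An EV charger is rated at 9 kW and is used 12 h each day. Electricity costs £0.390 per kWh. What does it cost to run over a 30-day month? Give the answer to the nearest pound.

Energy = 9000 W × 12 h/day × 30 days = 3,240,000 Wh = 3,240 kWh
Cost = 3,240 kWh × £0.390/kWh = £1,263.60 ≈ £1264

£1264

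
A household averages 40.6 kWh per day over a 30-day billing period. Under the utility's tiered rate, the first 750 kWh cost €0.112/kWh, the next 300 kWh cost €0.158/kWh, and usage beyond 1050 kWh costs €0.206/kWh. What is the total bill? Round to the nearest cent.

Usage = 40.6 kWh/day × 30 days = 1218 kWh
First 750 kWh × €0.112 = €84.00
Next 300 kWh × €0.158 = €47.40
Remaining 168 kWh × €0.206 = €34.61
Total = €166.01

€166.01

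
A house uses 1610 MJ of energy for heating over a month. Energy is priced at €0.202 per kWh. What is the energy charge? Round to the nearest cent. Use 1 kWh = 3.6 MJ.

1610 MJ × (0.27778 kWh/MJ) = 447.2 kWh
Cost = 447.2 kWh × €0.202/kWh = €90.34

€90.34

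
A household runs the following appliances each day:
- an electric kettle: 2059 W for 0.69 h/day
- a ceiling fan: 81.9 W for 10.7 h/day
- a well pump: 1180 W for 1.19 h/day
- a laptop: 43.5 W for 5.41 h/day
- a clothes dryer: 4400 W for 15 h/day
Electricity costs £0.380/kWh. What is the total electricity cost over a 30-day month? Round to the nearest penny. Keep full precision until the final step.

electric kettle: 2059 W × 0.69 h × 30 d = 42,621 Wh = 42.62 kWh
ceiling fan: 81.9 W × 10.7 h × 30 d = 26,290 Wh = 26.29 kWh
well pump: 1180 W × 1.19 h × 30 d = 42,126 Wh = 42.13 kWh
laptop: 43.5 W × 5.41 h × 30 d = 7,060 Wh = 7.06 kWh
clothes dryer: 4400 W × 15 h × 30 d = 1,980,000 Wh = 1,980 kWh
Total energy = 42.62 + 26.29 + 42.13 + 7.06 + 1,980 = 2,098 kWh
Cost = 2,098 kWh × £0.380 = £797.28

£797.28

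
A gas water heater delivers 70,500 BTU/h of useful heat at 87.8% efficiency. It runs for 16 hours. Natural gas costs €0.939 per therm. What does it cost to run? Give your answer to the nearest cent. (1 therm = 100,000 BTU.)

Heat delivered = 70,500 BTU/h × 16 h = 1,128,000 BTU
Gas input = 1,128,000 / 0.878 = 1,284,738 BTU
= 1,284,738 / 100,000 = 12.85 therm
Cost = 12.85 × €0.939/therm = €12.06

€12.06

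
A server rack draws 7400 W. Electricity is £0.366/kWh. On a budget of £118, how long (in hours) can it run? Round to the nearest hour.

Energy budget = £118 / £0.366 per kWh = 322.4 kWh = 322,404 Wh
Runtime = 322,404 Wh / 7400 W = 43.57 h

44 h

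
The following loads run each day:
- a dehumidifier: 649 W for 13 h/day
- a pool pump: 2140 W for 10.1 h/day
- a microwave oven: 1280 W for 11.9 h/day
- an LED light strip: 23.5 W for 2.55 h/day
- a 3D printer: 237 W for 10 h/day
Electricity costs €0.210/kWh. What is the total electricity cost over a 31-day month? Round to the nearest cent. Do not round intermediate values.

dehumidifier: 649 W × 13 h × 31 d = 261,547 Wh = 261.5 kWh
pool pump: 2140 W × 10.1 h × 31 d = 670,034 Wh = 670 kWh
microwave oven: 1280 W × 11.9 h × 31 d = 472,192 Wh = 472.2 kWh
LED light strip: 23.5 W × 2.55 h × 31 d = 1,858 Wh = 1.858 kWh
3D printer: 237 W × 10 h × 31 d = 73,470 Wh = 73.47 kWh
Total energy = 261.5 + 670 + 472.2 + 1.858 + 73.47 = 1,479 kWh
Cost = 1,479 kWh × €0.210 = €310.61

€310.61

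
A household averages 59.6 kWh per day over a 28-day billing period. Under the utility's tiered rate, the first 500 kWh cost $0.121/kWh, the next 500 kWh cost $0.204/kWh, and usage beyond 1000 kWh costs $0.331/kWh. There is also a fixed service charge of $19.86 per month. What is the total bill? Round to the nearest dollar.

Usage = 59.6 kWh/day × 28 days = 1668.8 kWh
First 500 kWh × $0.121 = $60.50
Next 500 kWh × $0.204 = $102.00
Remaining 668.8 kWh × $0.331 = $221.37
Energy charge = $383.87; + service $19.86 = $403.73 ≈ $404

$404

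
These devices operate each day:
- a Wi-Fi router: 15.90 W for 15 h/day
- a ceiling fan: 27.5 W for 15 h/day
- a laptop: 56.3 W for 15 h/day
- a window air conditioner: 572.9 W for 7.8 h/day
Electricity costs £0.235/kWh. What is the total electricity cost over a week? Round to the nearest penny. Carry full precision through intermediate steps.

Wi-Fi router: 15.90 W × 15 h × 7 d = 1,670 Wh = 1.669 kWh
ceiling fan: 27.5 W × 15 h × 7 d = 2,888 Wh = 2.888 kWh
laptop: 56.3 W × 15 h × 7 d = 5,912 Wh = 5.912 kWh
window air conditioner: 572.9 W × 7.8 h × 7 d = 31,280 Wh = 31.28 kWh
Total energy = 1.669 + 2.888 + 5.912 + 31.28 = 41.75 kWh
Cost = 41.75 kWh × £0.235 = £9.81

£9.81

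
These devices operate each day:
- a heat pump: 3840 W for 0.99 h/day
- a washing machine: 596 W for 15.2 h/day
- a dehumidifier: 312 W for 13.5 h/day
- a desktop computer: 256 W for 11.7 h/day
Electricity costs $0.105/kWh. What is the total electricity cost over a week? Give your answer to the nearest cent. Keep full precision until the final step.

$14.75

heat pump: 3840 W × 0.99 h × 7 d = 26,611 Wh = 26.61 kWh
washing machine: 596 W × 15.2 h × 7 d = 63,414 Wh = 63.41 kWh
dehumidifier: 312 W × 13.5 h × 7 d = 29,484 Wh = 29.48 kWh
desktop computer: 256 W × 11.7 h × 7 d = 20,966 Wh = 20.97 kWh
Total energy = 26.61 + 63.41 + 29.48 + 20.97 = 140.5 kWh
Cost = 140.5 kWh × $0.105 = $14.75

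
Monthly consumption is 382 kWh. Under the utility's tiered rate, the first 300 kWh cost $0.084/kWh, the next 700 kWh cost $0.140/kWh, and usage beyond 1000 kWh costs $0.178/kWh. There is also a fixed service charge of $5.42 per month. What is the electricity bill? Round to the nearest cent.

$42.10

First 300 kWh × $0.084 = $25.20
Next 82 kWh × $0.140 = $11.48
Remaining tier: 0 kWh (not reached)
Energy charge = $36.68; + service $5.42 = $42.10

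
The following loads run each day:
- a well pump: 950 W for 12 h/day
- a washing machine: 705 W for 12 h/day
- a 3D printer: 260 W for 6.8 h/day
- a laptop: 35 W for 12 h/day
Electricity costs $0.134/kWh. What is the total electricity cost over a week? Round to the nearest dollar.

$21

well pump: 950 W × 12 h × 7 d = 79,800 Wh = 79.8 kWh
washing machine: 705 W × 12 h × 7 d = 59,220 Wh = 59.22 kWh
3D printer: 260 W × 6.8 h × 7 d = 12,376 Wh = 12.38 kWh
laptop: 35 W × 12 h × 7 d = 2,940 Wh = 2.94 kWh
Total energy = 79.8 + 59.22 + 12.38 + 2.94 = 154.3 kWh
Cost = 154.3 kWh × $0.134 = $20.68 ≈ $21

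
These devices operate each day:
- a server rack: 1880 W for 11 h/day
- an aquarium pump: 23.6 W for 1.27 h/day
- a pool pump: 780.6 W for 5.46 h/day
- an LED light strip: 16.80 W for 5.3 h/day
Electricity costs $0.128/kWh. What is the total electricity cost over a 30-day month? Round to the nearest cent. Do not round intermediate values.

server rack: 1880 W × 11 h × 30 d = 620,400 Wh = 620.4 kWh
aquarium pump: 23.6 W × 1.27 h × 30 d = 899 Wh = 0.8992 kWh
pool pump: 780.6 W × 5.46 h × 30 d = 127,862 Wh = 127.9 kWh
LED light strip: 16.80 W × 5.3 h × 30 d = 2,671 Wh = 2.671 kWh
Total energy = 620.4 + 0.8992 + 127.9 + 2.671 = 751.8 kWh
Cost = 751.8 kWh × $0.128 = $96.23

$96.23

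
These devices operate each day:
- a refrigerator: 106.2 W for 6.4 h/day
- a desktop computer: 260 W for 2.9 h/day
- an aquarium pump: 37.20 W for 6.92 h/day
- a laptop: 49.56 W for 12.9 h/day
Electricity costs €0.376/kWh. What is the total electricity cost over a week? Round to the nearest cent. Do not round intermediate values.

€6.13

refrigerator: 106.2 W × 6.4 h × 7 d = 4,758 Wh = 4.758 kWh
desktop computer: 260 W × 2.9 h × 7 d = 5,278 Wh = 5.278 kWh
aquarium pump: 37.20 W × 6.92 h × 7 d = 1,802 Wh = 1.802 kWh
laptop: 49.56 W × 12.9 h × 7 d = 4,475 Wh = 4.475 kWh
Total energy = 4.758 + 5.278 + 1.802 + 4.475 = 16.31 kWh
Cost = 16.31 kWh × €0.376 = €6.13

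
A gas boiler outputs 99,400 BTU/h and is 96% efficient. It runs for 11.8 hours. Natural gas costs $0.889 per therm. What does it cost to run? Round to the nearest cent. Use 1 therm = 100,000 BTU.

Heat delivered = 99,400 BTU/h × 11.8 h = 1,172,920 BTU
Gas input = 1,172,920 / 0.96 = 1,221,792 BTU
= 1,221,792 / 100,000 = 12.22 therm
Cost = 12.22 × $0.889/therm = $10.86

$10.86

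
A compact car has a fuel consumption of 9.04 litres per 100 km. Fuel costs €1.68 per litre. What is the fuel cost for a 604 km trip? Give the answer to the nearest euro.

€92

Fuel = 9.04 L/100 km × 604 km / 100 = 54.6 L
Cost = 54.6 L × €1.68/L = €91.73 ≈ €92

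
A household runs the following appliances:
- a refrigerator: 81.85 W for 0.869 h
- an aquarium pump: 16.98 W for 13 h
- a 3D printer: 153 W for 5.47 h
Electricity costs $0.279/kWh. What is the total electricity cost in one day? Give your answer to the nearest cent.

$0.31

refrigerator: 81.85 W × 0.869 h = 71 Wh = 0.07113 kWh
aquarium pump: 16.98 W × 13 h = 221 Wh = 0.2207 kWh
3D printer: 153 W × 5.47 h = 837 Wh = 0.8369 kWh
Total energy = 0.07113 + 0.2207 + 0.8369 = 1.129 kWh
Cost = 1.129 kWh × $0.279 = $0.31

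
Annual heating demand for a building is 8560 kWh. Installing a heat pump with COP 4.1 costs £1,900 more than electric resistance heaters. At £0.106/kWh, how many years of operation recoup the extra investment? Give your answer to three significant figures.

Resistance: 8560 kWh × £0.106 = £907.36/yr
Heat pump: 8560 / 4.1 = 2088 kWh in → × £0.106 = £221.31/yr
Annual savings = £686.05
Payback = £1,900 / £686.05 = 2.77 years

2.77 years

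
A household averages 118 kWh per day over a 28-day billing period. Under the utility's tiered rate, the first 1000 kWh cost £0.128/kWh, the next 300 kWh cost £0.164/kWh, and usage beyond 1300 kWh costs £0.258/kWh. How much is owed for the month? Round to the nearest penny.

Usage = 118 kWh/day × 28 days = 3304 kWh
First 1000 kWh × £0.128 = £128.00
Next 300 kWh × £0.164 = £49.20
Remaining 2004 kWh × £0.258 = £517.03
Total = £694.23

£694.23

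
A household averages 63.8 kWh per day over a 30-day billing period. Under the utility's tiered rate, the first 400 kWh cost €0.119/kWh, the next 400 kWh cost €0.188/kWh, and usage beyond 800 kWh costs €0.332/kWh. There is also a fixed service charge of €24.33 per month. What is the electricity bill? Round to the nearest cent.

Usage = 63.8 kWh/day × 30 days = 1914 kWh
First 400 kWh × €0.119 = €47.60
Next 400 kWh × €0.188 = €75.20
Remaining 1114 kWh × €0.332 = €369.85
Energy charge = €492.65; + service €24.33 = €516.98

€516.98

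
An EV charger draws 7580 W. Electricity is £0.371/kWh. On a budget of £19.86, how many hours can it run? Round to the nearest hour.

Energy budget = £19.86 / £0.371 per kWh = 53.53 kWh = 53,531 Wh
Runtime = 53,531 Wh / 7580 W = 7.062 h

7 h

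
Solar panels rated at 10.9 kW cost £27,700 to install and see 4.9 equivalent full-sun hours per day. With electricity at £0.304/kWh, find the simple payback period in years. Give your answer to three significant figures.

Daily generation = 10.9 kW × 4.9 h = 53.41 kWh
Annual generation = 53.41 × 365 = 19495 kWh
Annual savings = 19495 × £0.304 = £5,926.37
Payback = £27,700 / £5,926.37 = 4.67 years

4.67 years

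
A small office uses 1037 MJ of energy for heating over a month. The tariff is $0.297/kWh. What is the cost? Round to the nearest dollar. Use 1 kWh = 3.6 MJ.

1037 MJ × (0.27778 kWh/MJ) = 288.1 kWh
Cost = 288.1 kWh × $0.297/kWh = $85.55 ≈ $86

$86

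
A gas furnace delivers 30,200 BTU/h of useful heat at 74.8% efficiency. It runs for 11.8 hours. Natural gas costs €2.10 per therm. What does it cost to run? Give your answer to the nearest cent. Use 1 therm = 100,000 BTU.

Heat delivered = 30,200 BTU/h × 11.8 h = 356,360 BTU
Gas input = 356,360 / 0.748 = 476,417 BTU
= 476,417 / 100,000 = 4.764 therm
Cost = 4.764 × €2.10/therm = €10.00

€10.00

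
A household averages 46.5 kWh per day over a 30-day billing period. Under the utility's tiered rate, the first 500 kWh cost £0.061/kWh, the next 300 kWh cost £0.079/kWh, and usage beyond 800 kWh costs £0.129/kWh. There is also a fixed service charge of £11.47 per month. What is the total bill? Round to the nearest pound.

Usage = 46.5 kWh/day × 30 days = 1395 kWh
First 500 kWh × £0.061 = £30.50
Next 300 kWh × £0.079 = £23.70
Remaining 595 kWh × £0.129 = £76.75
Energy charge = £130.95; + service £11.47 = £142.42 ≈ £142

£142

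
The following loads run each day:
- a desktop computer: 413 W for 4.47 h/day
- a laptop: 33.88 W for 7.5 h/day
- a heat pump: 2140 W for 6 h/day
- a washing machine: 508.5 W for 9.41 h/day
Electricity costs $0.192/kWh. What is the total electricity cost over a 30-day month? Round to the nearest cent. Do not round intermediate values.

desktop computer: 413 W × 4.47 h × 30 d = 55,383 Wh = 55.38 kWh
laptop: 33.88 W × 7.5 h × 30 d = 7,623 Wh = 7.623 kWh
heat pump: 2140 W × 6 h × 30 d = 385,200 Wh = 385.2 kWh
washing machine: 508.5 W × 9.41 h × 30 d = 143,550 Wh = 143.5 kWh
Total energy = 55.38 + 7.623 + 385.2 + 143.5 = 591.8 kWh
Cost = 591.8 kWh × $0.192 = $113.62

$113.62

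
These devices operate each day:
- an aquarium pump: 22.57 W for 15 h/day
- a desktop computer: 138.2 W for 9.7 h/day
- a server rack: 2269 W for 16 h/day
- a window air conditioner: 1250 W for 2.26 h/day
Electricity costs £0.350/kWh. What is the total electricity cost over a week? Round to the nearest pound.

£100

aquarium pump: 22.57 W × 15 h × 7 d = 2,370 Wh = 2.37 kWh
desktop computer: 138.2 W × 9.7 h × 7 d = 9,384 Wh = 9.384 kWh
server rack: 2269 W × 16 h × 7 d = 254,128 Wh = 254.1 kWh
window air conditioner: 1250 W × 2.26 h × 7 d = 19,775 Wh = 19.77 kWh
Total energy = 2.37 + 9.384 + 254.1 + 19.77 = 285.7 kWh
Cost = 285.7 kWh × £0.350 = £99.98 ≈ £100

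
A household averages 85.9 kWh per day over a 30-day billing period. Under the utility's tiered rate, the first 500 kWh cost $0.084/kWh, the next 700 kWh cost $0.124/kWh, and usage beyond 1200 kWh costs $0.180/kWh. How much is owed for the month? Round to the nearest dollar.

Usage = 85.9 kWh/day × 30 days = 2577 kWh
First 500 kWh × $0.084 = $42.00
Next 700 kWh × $0.124 = $86.80
Remaining 1377 kWh × $0.180 = $247.86
Total = $376.66 ≈ $377

$377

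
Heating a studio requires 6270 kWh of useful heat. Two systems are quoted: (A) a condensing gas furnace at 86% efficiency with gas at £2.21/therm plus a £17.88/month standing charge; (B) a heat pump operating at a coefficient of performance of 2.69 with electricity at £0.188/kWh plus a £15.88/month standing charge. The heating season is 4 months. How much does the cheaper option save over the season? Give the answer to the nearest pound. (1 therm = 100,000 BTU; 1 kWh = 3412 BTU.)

£120

Heat load = 6270 kWh × 3412 = 21,393,240 BTU
Gas: input = 21,393,240 / 0.860 = 24,875,860 BTU = 248.8 therm → 248.8 × £2.21 = £549.76; + 4 × £17.88 standing = £621.28
Heat pump: 21,393,240 BTU / 3412 = 6,270 kWh heat; / 2.69 = 2,331 kWh in → × £0.188 = £438.20; + 4 × £15.88 standing = £501.72
Difference = |£621.28 − £501.72| = £119.56 ≈ £120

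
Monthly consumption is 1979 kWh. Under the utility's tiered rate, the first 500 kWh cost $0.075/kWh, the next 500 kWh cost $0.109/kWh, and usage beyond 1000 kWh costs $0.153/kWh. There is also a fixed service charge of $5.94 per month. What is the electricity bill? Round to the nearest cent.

First 500 kWh × $0.075 = $37.50
Next 500 kWh × $0.109 = $54.50
Remaining 979 kWh × $0.153 = $149.79
Energy charge = $241.79; + service $5.94 = $247.73

$247.73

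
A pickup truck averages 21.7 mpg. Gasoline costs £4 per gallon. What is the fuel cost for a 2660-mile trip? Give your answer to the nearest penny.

£490.32

Fuel = 2660 mi / 21.7 mpg = 122.6 gal
Cost = 122.6 gal × £4/gal = £490.32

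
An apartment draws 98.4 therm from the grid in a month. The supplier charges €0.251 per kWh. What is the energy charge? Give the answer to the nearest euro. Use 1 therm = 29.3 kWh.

98.4 therm × (29.3 kWh/therm) = 2,883 kWh
Cost = 2,883 kWh × €0.251/kWh = €723.66 ≈ €724

€724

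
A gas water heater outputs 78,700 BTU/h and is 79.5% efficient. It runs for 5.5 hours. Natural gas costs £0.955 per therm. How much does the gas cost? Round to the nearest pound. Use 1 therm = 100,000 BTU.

£5

Heat delivered = 78,700 BTU/h × 5.5 h = 432,850 BTU
Gas input = 432,850 / 0.795 = 544,465 BTU
= 544,465 / 100,000 = 5.445 therm
Cost = 5.445 × £0.955/therm = £5.20 ≈ £5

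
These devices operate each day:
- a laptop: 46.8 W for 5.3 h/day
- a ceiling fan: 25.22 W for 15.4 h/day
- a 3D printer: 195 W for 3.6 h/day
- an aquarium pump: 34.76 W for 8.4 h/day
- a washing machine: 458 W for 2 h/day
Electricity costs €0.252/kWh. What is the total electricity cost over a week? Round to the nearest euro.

€4

laptop: 46.8 W × 5.3 h × 7 d = 1,736 Wh = 1.736 kWh
ceiling fan: 25.22 W × 15.4 h × 7 d = 2,719 Wh = 2.719 kWh
3D printer: 195 W × 3.6 h × 7 d = 4,914 Wh = 4.914 kWh
aquarium pump: 34.76 W × 8.4 h × 7 d = 2,044 Wh = 2.044 kWh
washing machine: 458 W × 2 h × 7 d = 6,412 Wh = 6.412 kWh
Total energy = 1.736 + 2.719 + 4.914 + 2.044 + 6.412 = 17.82 kWh
Cost = 17.82 kWh × €0.252 = €4.49 ≈ €4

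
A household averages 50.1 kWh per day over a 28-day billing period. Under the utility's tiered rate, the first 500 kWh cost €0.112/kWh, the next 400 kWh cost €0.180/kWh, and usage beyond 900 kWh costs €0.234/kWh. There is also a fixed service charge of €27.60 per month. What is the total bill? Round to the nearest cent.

€273.26

Usage = 50.1 kWh/day × 28 days = 1402.8 kWh
First 500 kWh × €0.112 = €56.00
Next 400 kWh × €0.180 = €72.00
Remaining 502.8 kWh × €0.234 = €117.66
Energy charge = €245.66; + service €27.60 = €273.26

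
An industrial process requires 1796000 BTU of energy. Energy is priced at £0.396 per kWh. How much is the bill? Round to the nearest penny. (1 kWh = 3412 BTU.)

1796000 BTU × (0.00029308 kWh/BTU) = 526.4 kWh
Cost = 526.4 kWh × £0.396/kWh = £208.45

£208.45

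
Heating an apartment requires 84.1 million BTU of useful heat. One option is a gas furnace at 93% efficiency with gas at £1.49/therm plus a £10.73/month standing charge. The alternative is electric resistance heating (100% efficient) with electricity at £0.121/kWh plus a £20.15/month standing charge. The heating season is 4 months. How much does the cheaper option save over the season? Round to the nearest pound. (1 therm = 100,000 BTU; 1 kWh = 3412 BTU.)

£1673

Heat load = 84.1 × 10⁶ BTU = 84,100,000 BTU
Gas: input = 84,100,000 / 0.93 = 90,430,108 BTU = 904.3 therm → 904.3 × £1.49 = £1,347.41; + 4 × £10.73 standing = £1,390.33
Electric: 84,100,000 BTU / 3412 = 24,650 kWh → × £0.121 = £2,982.44; + 4 × £20.15 standing = £3,063.04
Difference = |£1,390.33 − £3,063.04| = £1,672.72 ≈ £1673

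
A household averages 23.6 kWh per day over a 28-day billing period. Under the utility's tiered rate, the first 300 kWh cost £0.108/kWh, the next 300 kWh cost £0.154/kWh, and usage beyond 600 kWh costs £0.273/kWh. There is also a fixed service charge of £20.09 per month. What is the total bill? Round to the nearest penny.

£115.29

Usage = 23.6 kWh/day × 28 days = 660.8 kWh
First 300 kWh × £0.108 = £32.40
Next 300 kWh × £0.154 = £46.20
Remaining 60.8 kWh × £0.273 = £16.60
Energy charge = £95.20; + service £20.09 = £115.29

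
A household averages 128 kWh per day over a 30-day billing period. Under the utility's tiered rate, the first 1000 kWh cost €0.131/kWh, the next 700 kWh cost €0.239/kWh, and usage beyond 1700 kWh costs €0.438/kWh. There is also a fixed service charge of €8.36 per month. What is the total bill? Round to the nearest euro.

Usage = 128 kWh/day × 30 days = 3840 kWh
First 1000 kWh × €0.131 = €131.00
Next 700 kWh × €0.239 = €167.30
Remaining 2140 kWh × €0.438 = €937.32
Energy charge = €1,235.62; + service €8.36 = €1,243.98 ≈ €1244

€1244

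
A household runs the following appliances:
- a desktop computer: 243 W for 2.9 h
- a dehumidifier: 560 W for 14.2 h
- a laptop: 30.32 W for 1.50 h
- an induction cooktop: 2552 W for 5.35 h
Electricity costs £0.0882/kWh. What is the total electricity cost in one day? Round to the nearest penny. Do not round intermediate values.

desktop computer: 243 W × 2.9 h = 705 Wh = 0.7047 kWh
dehumidifier: 560 W × 14.2 h = 7,952 Wh = 7.952 kWh
laptop: 30.32 W × 1.50 h = 45 Wh = 0.04548 kWh
induction cooktop: 2552 W × 5.35 h = 13,653 Wh = 13.65 kWh
Total energy = 0.7047 + 7.952 + 0.04548 + 13.65 = 22.36 kWh
Cost = 22.36 kWh × £0.0882 = £1.97

£1.97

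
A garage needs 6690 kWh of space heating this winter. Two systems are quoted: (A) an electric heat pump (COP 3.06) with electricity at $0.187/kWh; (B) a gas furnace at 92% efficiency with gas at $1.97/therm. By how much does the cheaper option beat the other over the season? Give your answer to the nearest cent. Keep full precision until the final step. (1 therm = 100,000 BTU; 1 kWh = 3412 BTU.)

$79.95

Heat load = 6690 kWh × 3412 = 22,826,280 BTU
Gas: input = 22,826,280 / 0.92 = 24,811,174 BTU = 248.1 therm → 248.1 × $1.97 = $488.78
Heat pump: 22,826,280 BTU / 3412 = 6,690 kWh heat; / 3.06 = 2,186 kWh in → × $0.187 = $408.83
Difference = |$488.78 − $408.83| = $79.95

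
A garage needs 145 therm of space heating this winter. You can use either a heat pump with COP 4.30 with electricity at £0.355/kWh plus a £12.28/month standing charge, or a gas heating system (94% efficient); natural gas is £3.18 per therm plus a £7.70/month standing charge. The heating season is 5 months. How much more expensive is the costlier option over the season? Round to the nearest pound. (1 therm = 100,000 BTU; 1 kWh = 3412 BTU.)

Heat load = 145 therm × 100,000 = 14,500,000 BTU
Gas: input = 14,500,000 / 0.94 = 15,425,532 BTU = 154.3 therm → 154.3 × £3.18 = £490.53; + 5 × £7.70 standing = £529.03
Heat pump: 14,500,000 BTU / 3412 = 4,250 kWh heat; / 4.30 = 988.3 kWh in → × £0.355 = £350.85; + 5 × £12.28 standing = £412.25
Difference = |£529.03 − £412.25| = £116.78 ≈ £117

£117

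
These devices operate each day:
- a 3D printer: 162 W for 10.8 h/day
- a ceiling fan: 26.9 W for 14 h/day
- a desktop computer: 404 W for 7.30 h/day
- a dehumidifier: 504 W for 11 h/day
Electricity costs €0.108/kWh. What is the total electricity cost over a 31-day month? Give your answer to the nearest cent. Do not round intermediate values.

€35.55

3D printer: 162 W × 10.8 h × 31 d = 54,238 Wh = 54.24 kWh
ceiling fan: 26.9 W × 14 h × 31 d = 11,675 Wh = 11.67 kWh
desktop computer: 404 W × 7.30 h × 31 d = 91,425 Wh = 91.43 kWh
dehumidifier: 504 W × 11 h × 31 d = 171,864 Wh = 171.9 kWh
Total energy = 54.24 + 11.67 + 91.43 + 171.9 = 329.2 kWh
Cost = 329.2 kWh × €0.108 = €35.55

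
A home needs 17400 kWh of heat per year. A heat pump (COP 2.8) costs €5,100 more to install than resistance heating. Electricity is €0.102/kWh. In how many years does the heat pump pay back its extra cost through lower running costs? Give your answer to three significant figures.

Resistance: 17400 kWh × €0.102 = €1,774.80/yr
Heat pump: 17400 / 2.8 = 6214 kWh in → × €0.102 = €633.86/yr
Annual savings = €1,140.94
Payback = €5,100 / €1,140.94 = 4.47 years

4.47 years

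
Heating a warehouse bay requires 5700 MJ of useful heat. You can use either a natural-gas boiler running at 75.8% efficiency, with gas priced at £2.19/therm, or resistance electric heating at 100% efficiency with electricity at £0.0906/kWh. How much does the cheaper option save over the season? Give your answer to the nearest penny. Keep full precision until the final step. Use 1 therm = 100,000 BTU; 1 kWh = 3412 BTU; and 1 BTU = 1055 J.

£12.63

Heat load = 5700 MJ = 5,700,000,000 J / 1055 = 5,402,844 BTU
Gas: input = 5,402,844 / 0.758 = 7,127,762 BTU = 71.28 therm → 71.28 × £2.19 = £156.10
Electric: 5,402,844 BTU / 3412 = 1,583 kWh → × £0.0906 = £143.46
Difference = |£156.10 − £143.46| = £12.63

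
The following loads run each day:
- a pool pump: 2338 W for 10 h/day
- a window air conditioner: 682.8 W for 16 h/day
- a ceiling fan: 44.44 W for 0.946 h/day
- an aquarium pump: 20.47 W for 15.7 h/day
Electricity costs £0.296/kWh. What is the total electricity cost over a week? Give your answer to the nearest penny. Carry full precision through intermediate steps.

£71.83

pool pump: 2338 W × 10 h × 7 d = 163,660 Wh = 163.7 kWh
window air conditioner: 682.8 W × 16 h × 7 d = 76,474 Wh = 76.47 kWh
ceiling fan: 44.44 W × 0.946 h × 7 d = 294 Wh = 0.2943 kWh
aquarium pump: 20.47 W × 15.7 h × 7 d = 2,250 Wh = 2.25 kWh
Total energy = 163.7 + 76.47 + 0.2943 + 2.25 = 242.7 kWh
Cost = 242.7 kWh × £0.296 = £71.83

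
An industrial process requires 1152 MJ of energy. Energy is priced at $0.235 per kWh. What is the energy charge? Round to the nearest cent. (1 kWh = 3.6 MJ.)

$75.20

1152 MJ × (0.27778 kWh/MJ) = 320 kWh
Cost = 320 kWh × $0.235/kWh = $75.20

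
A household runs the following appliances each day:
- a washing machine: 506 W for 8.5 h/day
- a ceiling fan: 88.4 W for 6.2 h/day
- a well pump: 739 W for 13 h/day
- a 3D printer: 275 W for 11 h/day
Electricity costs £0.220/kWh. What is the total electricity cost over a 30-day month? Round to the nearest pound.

£115

washing machine: 506 W × 8.5 h × 30 d = 129,030 Wh = 129 kWh
ceiling fan: 88.4 W × 6.2 h × 30 d = 16,442 Wh = 16.44 kWh
well pump: 739 W × 13 h × 30 d = 288,210 Wh = 288.2 kWh
3D printer: 275 W × 11 h × 30 d = 90,750 Wh = 90.75 kWh
Total energy = 129 + 16.44 + 288.2 + 90.75 = 524.4 kWh
Cost = 524.4 kWh × £0.220 = £115.38 ≈ £115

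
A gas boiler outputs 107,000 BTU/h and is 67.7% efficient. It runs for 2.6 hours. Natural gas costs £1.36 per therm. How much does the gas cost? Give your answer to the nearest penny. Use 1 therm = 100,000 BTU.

Heat delivered = 107,000 BTU/h × 2.6 h = 278,200 BTU
Gas input = 278,200 / 0.677 = 410,931 BTU
= 410,931 / 100,000 = 4.109 therm
Cost = 4.109 × £1.36/therm = £5.59

£5.59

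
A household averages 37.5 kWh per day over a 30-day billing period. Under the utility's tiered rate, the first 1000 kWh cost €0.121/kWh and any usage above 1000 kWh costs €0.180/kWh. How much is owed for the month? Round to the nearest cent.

Usage = 37.5 kWh/day × 30 days = 1125 kWh
First 1000 kWh × €0.121 = €121.00
Remaining 125 kWh × €0.180 = €22.50
Total = €143.50

€143.50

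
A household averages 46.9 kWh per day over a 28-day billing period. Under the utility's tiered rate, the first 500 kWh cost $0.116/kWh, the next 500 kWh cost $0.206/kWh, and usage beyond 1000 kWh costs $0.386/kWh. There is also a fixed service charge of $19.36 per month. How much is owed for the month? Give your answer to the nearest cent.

$301.26

Usage = 46.9 kWh/day × 28 days = 1313.2 kWh
First 500 kWh × $0.116 = $58.00
Next 500 kWh × $0.206 = $103.00
Remaining 313.2 kWh × $0.386 = $120.90
Energy charge = $281.90; + service $19.36 = $301.26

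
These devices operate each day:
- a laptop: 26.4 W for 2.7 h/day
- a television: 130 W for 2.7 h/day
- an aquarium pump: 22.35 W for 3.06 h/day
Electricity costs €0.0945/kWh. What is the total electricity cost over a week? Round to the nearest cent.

laptop: 26.4 W × 2.7 h × 7 d = 499 Wh = 0.499 kWh
television: 130 W × 2.7 h × 7 d = 2,457 Wh = 2.457 kWh
aquarium pump: 22.35 W × 3.06 h × 7 d = 479 Wh = 0.4787 kWh
Total energy = 0.499 + 2.457 + 0.4787 = 3.435 kWh
Cost = 3.435 kWh × €0.0945 = €0.32

€0.32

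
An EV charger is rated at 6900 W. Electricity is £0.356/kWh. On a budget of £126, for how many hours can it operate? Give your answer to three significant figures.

Energy budget = £126 / £0.356 per kWh = 353.9 kWh = 353,933 Wh
Runtime = 353,933 Wh / 6900 W = 51.29 h

51.3 h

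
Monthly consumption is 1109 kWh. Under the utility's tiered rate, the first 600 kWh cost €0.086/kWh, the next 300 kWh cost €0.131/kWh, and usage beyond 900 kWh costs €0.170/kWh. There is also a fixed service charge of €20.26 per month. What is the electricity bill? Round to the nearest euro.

€147

First 600 kWh × €0.086 = €51.60
Next 300 kWh × €0.131 = €39.30
Remaining 209 kWh × €0.170 = €35.53
Energy charge = €126.43; + service €20.26 = €146.69 ≈ €147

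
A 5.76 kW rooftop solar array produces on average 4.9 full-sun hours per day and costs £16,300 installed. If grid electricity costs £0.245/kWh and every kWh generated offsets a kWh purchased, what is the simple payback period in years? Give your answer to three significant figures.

6.46 years

Daily generation = 5.76 kW × 4.9 h = 28.22 kWh
Annual generation = 28.22 × 365 = 10302 kWh
Annual savings = 10302 × £0.245 = £2,523.93
Payback = £16,300 / £2,523.93 = 6.46 years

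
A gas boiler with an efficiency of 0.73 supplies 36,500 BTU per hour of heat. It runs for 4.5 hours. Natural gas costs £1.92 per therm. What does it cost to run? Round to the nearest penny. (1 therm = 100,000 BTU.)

£4.32

Heat delivered = 36,500 BTU/h × 4.5 h = 164,250 BTU
Gas input = 164,250 / 0.73 = 225,000 BTU
= 225,000 / 100,000 = 2.25 therm
Cost = 2.25 × £1.92/therm = £4.32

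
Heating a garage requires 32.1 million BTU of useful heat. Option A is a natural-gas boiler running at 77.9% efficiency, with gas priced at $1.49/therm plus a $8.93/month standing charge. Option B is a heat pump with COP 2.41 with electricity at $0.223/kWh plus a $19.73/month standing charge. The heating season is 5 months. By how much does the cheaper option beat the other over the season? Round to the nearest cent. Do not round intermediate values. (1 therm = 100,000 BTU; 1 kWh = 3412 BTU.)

$310.55

Heat load = 32.1 × 10⁶ BTU = 32,100,000 BTU
Gas: input = 32,100,000 / 0.779 = 41,206,675 BTU = 412.1 therm → 412.1 × $1.49 = $613.98; + 5 × $8.93 standing = $658.63
Heat pump: 32,100,000 BTU / 3412 = 9,408 kWh heat; / 2.41 = 3,904 kWh in → × $0.223 = $870.53; + 5 × $19.73 standing = $969.18
Difference = |$658.63 − $969.18| = $310.55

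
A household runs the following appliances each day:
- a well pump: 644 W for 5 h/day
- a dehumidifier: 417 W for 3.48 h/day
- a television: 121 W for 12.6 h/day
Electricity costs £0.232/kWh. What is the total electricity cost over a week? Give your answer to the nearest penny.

£10.06

well pump: 644 W × 5 h × 7 d = 22,540 Wh = 22.54 kWh
dehumidifier: 417 W × 3.48 h × 7 d = 10,158 Wh = 10.16 kWh
television: 121 W × 12.6 h × 7 d = 10,672 Wh = 10.67 kWh
Total energy = 22.54 + 10.16 + 10.67 = 43.37 kWh
Cost = 43.37 kWh × £0.232 = £10.06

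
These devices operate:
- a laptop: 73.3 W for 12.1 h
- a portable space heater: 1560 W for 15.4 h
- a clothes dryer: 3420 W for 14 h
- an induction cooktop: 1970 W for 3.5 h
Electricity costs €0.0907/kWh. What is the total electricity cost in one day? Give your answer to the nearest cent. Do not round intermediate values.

€7.23

laptop: 73.3 W × 12.1 h = 887 Wh = 0.8869 kWh
portable space heater: 1560 W × 15.4 h = 24,024 Wh = 24.02 kWh
clothes dryer: 3420 W × 14 h = 47,880 Wh = 47.88 kWh
induction cooktop: 1970 W × 3.5 h = 6,895 Wh = 6.895 kWh
Total energy = 0.8869 + 24.02 + 47.88 + 6.895 = 79.69 kWh
Cost = 79.69 kWh × €0.0907 = €7.23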